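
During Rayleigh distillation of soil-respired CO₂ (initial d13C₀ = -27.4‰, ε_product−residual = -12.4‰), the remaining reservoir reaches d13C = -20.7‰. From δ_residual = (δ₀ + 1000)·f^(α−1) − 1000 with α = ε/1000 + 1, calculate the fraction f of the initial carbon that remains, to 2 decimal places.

α − 1 = ε/1000 = -0.0124
(δ_res + 1000)/(δ₀ + 1000) = (-20.7 + 1000)/(-27.4 + 1000) = 979.3/972.6 = 1.006889
f = 1.006889^(1/-0.0124) = exp(ln(1.006889)/-0.0124) = exp(0.00687/-0.0124)
f = exp(-0.5536) = 0.5749

0.57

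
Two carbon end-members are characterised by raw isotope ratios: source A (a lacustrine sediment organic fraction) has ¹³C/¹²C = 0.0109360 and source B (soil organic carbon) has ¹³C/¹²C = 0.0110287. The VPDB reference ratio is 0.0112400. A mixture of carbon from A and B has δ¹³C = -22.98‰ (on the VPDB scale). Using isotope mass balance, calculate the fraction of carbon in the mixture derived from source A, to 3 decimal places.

δ_A = (0.0109360/0.0112400 − 1)×1000 = (0.972954 − 1)×1000 = -27.046‰
δ_B = (0.0110287/0.0112400 − 1)×1000 = (0.981201 − 1)×1000 = -18.799‰
f_A = (δ_mix − δ_B)/(δ_A − δ_B) = (-22.98 − (-18.799))/(-27.046 − (-18.799))
f_A = -4.181 / -8.247 = 0.5070

0.507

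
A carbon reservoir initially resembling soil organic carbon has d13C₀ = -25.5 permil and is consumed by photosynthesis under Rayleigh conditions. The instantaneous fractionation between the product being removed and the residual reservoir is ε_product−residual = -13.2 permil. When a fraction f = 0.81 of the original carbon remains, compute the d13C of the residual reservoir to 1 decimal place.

-22.8 permil

Rayleigh residual: δ_res = (δ₀ + 1000)·f^(α−1) − 1000
α = ε/1000 + 1 = 0.98680, so α − 1 = -0.01320
f^(α−1) = 0.81^(-0.01320) = 1.002785
δ_res = (-25.5 + 1000) × 1.002785 − 1000 = 977.214 − 1000 = -22.79 permil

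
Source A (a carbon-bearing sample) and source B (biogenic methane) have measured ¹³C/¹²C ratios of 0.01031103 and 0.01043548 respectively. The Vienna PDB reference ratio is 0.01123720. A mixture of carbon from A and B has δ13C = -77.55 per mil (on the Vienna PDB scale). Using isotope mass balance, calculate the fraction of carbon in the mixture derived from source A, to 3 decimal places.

δ_A = (0.01031103/0.01123720 − 1)×1000 = (0.917580 − 1)×1000 = -82.420 per mil
δ_B = (0.01043548/0.01123720 − 1)×1000 = (0.928655 − 1)×1000 = -71.345 per mil
f_A = (δ_mix − δ_B)/(δ_A − δ_B) = (-77.55 − (-71.345))/(-82.420 − (-71.345))
f_A = -6.205 / -11.075 = 0.5603

0.560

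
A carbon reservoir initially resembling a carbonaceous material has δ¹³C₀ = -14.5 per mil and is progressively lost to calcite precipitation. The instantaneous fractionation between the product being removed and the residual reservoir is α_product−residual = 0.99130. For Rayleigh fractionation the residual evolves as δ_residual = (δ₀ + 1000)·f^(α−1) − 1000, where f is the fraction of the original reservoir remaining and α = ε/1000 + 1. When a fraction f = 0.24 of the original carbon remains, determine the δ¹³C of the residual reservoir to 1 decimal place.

-2.2 per mil

Rayleigh residual: δ_res = (δ₀ + 1000)·f^(α−1) − 1000
α − 1 = -0.00870
f^(α−1) = 0.24^(-0.00870) = 1.012493
δ_res = (-14.5 + 1000) × 1.012493 − 1000 = 997.812 − 1000 = -2.19 per mil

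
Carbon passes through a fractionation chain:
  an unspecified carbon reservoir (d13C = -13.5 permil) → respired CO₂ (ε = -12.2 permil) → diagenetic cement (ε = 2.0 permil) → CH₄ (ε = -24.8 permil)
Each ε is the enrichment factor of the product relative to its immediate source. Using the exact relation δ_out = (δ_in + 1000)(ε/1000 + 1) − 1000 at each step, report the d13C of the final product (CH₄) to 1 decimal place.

step 1: δ = (-13.50 + 1000)·(-12.2/1000 + 1) − 1000 = -25.54 permil
step 2: δ = (-25.54 + 1000)·(2.0/1000 + 1) − 1000 = -23.59 permil
step 3: δ = (-23.59 + 1000)·(-24.8/1000 + 1) − 1000 = -47.80 permil

-47.8 permil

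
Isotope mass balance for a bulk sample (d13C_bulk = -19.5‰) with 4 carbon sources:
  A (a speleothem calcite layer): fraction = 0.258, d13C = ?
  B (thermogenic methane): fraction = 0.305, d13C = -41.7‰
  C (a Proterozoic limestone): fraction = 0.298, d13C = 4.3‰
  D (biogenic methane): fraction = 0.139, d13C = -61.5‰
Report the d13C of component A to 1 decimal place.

Isotope mass balance: δ_bulk = Σ fᵢ·δᵢ.
-19.5 = 0.258×δ_A + 0.305×(-41.7) + 0.298×(4.3) + 0.139×(-61.5)
0.258·δ_A = -19.5 − (-19.986) = 0.486
δ_A = 0.486 / 0.258 = 1.88‰

1.9‰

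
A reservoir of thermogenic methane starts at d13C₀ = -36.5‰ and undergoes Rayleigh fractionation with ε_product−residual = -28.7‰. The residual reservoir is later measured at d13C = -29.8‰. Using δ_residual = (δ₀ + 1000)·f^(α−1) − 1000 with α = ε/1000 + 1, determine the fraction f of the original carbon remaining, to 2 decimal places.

0.79

α − 1 = ε/1000 = -0.0287
(δ_res + 1000)/(δ₀ + 1000) = (-29.8 + 1000)/(-36.5 + 1000) = 970.2/963.5 = 1.006954
f = 1.006954^(1/-0.0287) = exp(ln(1.006954)/-0.0287) = exp(0.00693/-0.0287)
f = exp(-0.2415) = 0.7855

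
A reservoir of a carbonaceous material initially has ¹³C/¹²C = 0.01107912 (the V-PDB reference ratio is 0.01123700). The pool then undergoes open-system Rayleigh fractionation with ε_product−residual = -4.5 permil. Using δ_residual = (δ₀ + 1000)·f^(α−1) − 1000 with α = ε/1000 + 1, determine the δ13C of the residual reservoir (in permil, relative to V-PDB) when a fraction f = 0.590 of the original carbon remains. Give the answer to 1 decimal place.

-11.7 permil

δ₀ = (0.01107912/0.01123700 − 1)×1000 = (0.985950 − 1)×1000 = -14.050 permil
α − 1 = ε/1000 = -0.0045
f^(α−1) = 0.590^(-0.0045) = 1.002377
δ_res = (-14.050 + 1000) × 1.002377 − 1000 = 988.294 − 1000 = -11.71 permil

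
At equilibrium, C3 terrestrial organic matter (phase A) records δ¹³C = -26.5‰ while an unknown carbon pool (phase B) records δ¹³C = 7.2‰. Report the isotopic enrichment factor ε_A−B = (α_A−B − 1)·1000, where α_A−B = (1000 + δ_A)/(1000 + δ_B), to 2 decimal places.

α_A−B = (1000 + -26.5) / (1000 + 7.2) = 973.5 / 1007.2 = 0.966541
ε_A−B = (0.966541 − 1) × 1000 = -33.459‰
(The approximation ε ≈ δ_A − δ_B would give -33.7‰.)

-33.46‰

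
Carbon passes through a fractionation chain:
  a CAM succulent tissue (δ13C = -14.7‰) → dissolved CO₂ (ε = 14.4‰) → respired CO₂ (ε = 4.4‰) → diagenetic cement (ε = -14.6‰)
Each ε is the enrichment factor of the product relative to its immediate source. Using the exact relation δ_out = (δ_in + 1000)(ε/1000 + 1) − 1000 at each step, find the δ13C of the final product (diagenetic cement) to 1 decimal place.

-10.8‰

step 1: δ = (-14.70 + 1000)·(14.4/1000 + 1) − 1000 = -0.51‰
step 2: δ = (-0.51 + 1000)·(4.4/1000 + 1) − 1000 = 3.89‰
step 3: δ = (3.89 + 1000)·(-14.6/1000 + 1) − 1000 = -10.77‰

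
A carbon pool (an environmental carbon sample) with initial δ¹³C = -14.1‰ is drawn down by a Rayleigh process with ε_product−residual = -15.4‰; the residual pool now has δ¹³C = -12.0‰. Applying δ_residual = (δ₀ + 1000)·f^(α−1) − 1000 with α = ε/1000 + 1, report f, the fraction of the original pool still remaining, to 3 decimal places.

α − 1 = ε/1000 = -0.0154
(δ_res + 1000)/(δ₀ + 1000) = (-12.0 + 1000)/(-14.1 + 1000) = 988.0/985.9 = 1.002130
f = 1.002130^(1/-0.0154) = exp(ln(1.002130)/-0.0154) = exp(0.00213/-0.0154)
f = exp(-0.1382) = 0.8710

0.871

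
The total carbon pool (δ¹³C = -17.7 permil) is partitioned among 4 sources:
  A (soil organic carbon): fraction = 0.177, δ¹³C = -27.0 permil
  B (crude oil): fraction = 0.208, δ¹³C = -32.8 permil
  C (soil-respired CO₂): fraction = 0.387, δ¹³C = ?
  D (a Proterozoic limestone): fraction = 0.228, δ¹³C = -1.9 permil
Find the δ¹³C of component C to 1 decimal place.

Isotope mass balance: δ_bulk = Σ fᵢ·δᵢ.
-17.7 = 0.177×(-27.0) + 0.208×(-32.8) + 0.387×δ_C + 0.228×(-1.9)
0.387·δ_C = -17.7 − (-12.035) = -5.665
δ_C = -5.665 / 0.387 = -14.64 permil

-14.6 permil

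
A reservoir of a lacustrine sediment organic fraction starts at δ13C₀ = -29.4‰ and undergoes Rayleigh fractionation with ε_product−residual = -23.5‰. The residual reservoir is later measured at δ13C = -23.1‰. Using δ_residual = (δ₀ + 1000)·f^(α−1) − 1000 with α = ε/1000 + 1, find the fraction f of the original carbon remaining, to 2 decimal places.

0.76

α − 1 = ε/1000 = -0.0235
(δ_res + 1000)/(δ₀ + 1000) = (-23.1 + 1000)/(-29.4 + 1000) = 976.9/970.6 = 1.006491
f = 1.006491^(1/-0.0235) = exp(ln(1.006491)/-0.0235) = exp(0.00647/-0.0235)
f = exp(-0.2753) = 0.7593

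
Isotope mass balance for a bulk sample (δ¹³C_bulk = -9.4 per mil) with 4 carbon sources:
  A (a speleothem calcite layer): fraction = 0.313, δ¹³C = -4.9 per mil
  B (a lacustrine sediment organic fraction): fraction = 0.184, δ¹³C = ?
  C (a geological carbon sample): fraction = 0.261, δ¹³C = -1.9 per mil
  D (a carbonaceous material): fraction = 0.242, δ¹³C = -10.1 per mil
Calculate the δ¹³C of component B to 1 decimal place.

-26.8 per mil

Isotope mass balance: δ_bulk = Σ fᵢ·δᵢ.
-9.4 = 0.313×(-4.9) + 0.184×δ_B + 0.261×(-1.9) + 0.242×(-10.1)
0.184·δ_B = -9.4 − (-4.474) = -4.926
δ_B = -4.926 / 0.184 = -26.77 per mil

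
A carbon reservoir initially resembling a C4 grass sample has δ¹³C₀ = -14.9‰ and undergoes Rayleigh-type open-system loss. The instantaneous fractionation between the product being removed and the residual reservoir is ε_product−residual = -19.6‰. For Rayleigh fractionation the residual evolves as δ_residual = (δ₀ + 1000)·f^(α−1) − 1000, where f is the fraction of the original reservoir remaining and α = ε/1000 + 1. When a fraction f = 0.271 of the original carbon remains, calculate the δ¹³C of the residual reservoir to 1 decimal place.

Rayleigh residual: δ_res = (δ₀ + 1000)·f^(α−1) − 1000
α = ε/1000 + 1 = 0.98040, so α − 1 = -0.01960
f^(α−1) = 0.271^(-0.01960) = 1.025921
δ_res = (-14.9 + 1000) × 1.025921 − 1000 = 1010.635 − 1000 = 10.63‰

10.6‰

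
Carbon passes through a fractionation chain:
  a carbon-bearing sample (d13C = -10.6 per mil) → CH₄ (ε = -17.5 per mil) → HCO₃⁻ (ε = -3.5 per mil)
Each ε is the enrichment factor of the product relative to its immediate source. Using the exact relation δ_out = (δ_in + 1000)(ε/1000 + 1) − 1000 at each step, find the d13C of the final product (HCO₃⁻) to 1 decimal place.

-31.3 per mil

step 1: δ = (-10.60 + 1000)·(-17.5/1000 + 1) − 1000 = -27.91 per mil
step 2: δ = (-27.91 + 1000)·(-3.5/1000 + 1) − 1000 = -31.32 per mil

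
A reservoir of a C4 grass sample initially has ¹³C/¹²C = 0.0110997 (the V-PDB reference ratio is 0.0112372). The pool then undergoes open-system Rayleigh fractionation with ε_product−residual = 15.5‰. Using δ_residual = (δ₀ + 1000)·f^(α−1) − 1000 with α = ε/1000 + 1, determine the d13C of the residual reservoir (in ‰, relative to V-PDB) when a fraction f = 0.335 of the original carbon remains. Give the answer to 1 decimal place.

-28.8‰

δ₀ = (0.0110997/0.0112372 − 1)×1000 = (0.987764 − 1)×1000 = -12.236‰
α − 1 = ε/1000 = 0.0155
f^(α−1) = 0.335^(0.0155) = 0.983192
δ_res = (-12.236 + 1000) × 0.983192 − 1000 = 971.161 − 1000 = -28.84‰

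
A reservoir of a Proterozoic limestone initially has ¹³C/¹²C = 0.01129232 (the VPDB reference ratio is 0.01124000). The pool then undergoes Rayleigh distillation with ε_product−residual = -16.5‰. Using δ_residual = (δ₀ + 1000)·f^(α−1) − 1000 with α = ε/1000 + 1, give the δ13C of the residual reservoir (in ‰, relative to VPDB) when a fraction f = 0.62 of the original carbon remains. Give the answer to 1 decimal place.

12.6‰

δ₀ = (0.01129232/0.01124000 − 1)×1000 = (1.004655 − 1)×1000 = 4.655‰
α − 1 = ε/1000 = -0.0165
f^(α−1) = 0.62^(-0.0165) = 1.007919
δ_res = (4.655 + 1000) × 1.007919 − 1000 = 1012.610 − 1000 = 12.61‰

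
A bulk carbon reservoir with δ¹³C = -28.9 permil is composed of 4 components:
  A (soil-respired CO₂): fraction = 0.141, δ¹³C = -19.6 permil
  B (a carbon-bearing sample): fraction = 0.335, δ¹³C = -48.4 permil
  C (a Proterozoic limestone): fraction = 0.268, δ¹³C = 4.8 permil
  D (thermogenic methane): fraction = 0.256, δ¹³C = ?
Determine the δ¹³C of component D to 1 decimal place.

-43.8 permil

Isotope mass balance: δ_bulk = Σ fᵢ·δᵢ.
-28.9 = 0.141×(-19.6) + 0.335×(-48.4) + 0.268×(4.8) + 0.256×δ_D
0.256·δ_D = -28.9 − (-17.691) = -11.209
δ_D = -11.209 / 0.256 = -43.78 permil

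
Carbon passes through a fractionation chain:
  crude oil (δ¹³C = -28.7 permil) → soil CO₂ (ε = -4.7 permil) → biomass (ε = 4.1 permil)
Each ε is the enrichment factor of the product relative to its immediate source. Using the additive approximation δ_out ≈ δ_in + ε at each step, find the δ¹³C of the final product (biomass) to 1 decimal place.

step 1: δ ≈ -28.7 + (-4.7) = -33.4 permil
step 2: δ ≈ -33.4 + (4.1) = -29.3 permil

-29.3 permil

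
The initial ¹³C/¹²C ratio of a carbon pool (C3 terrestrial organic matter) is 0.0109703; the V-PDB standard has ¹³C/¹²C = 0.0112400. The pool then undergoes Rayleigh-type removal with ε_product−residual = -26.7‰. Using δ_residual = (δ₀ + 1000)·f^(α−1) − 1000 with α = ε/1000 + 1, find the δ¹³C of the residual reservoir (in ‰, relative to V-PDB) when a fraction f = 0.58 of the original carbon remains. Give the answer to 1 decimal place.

δ₀ = (0.0109703/0.0112400 − 1)×1000 = (0.976005 − 1)×1000 = -23.995‰
α − 1 = ε/1000 = -0.0267
f^(α−1) = 0.58^(-0.0267) = 1.014650
δ_res = (-23.995 + 1000) × 1.014650 − 1000 = 990.304 − 1000 = -9.70‰

-9.7‰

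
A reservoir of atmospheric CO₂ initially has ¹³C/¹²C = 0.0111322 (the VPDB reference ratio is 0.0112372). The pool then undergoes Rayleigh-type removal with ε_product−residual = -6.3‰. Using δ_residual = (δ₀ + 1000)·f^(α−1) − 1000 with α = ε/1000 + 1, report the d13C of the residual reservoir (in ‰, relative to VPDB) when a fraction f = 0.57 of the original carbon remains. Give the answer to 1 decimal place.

-5.8‰

δ₀ = (0.0111322/0.0112372 − 1)×1000 = (0.990656 − 1)×1000 = -9.344‰
α − 1 = ε/1000 = -0.0063
f^(α−1) = 0.57^(-0.0063) = 1.003548
δ_res = (-9.344 + 1000) × 1.003548 − 1000 = 994.171 − 1000 = -5.83‰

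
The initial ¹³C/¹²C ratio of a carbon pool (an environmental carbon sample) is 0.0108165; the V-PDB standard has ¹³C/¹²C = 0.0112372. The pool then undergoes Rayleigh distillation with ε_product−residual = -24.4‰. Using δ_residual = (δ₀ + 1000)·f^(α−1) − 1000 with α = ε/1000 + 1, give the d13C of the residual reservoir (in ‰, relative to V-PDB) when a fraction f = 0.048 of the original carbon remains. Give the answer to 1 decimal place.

δ₀ = (0.0108165/0.0112372 − 1)×1000 = (0.962562 − 1)×1000 = -37.438‰
α − 1 = ε/1000 = -0.0244
f^(α−1) = 0.048^(-0.0244) = 1.076906
δ_res = (-37.438 + 1000) × 1.076906 − 1000 = 1036.588 − 1000 = 36.59‰

36.6‰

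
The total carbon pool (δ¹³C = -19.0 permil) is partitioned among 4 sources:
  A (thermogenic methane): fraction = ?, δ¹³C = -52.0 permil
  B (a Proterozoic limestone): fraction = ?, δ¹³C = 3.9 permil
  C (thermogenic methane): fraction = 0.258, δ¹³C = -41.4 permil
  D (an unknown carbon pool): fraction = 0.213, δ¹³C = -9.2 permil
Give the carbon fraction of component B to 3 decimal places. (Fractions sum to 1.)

0.378

Let f_B and f_A be the unknown fractions; fractions sum to 1 so f_B + f_A = 0.529.
Mass balance: Σ fᵢ·δᵢ = δ_bulk ⇒ f_B·(3.9) + f_A·(-52.0) = -19.0 − (-12.641) = -6.359
Substitute f_A = 0.529 − f_B:
f_B·(3.9 − -52.0) = -6.359 − 0.529×(-52.0) = 21.149
f_B = 21.149 / 55.9 = 0.3783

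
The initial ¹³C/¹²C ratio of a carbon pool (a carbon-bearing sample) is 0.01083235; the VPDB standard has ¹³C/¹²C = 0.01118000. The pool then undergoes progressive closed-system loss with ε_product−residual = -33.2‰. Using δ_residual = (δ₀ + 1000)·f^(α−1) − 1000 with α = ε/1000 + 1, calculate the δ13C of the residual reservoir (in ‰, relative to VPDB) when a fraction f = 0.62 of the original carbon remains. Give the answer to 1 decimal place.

-15.6‰

δ₀ = (0.01083235/0.01118000 − 1)×1000 = (0.968904 − 1)×1000 = -31.096‰
α − 1 = ε/1000 = -0.0332
f^(α−1) = 0.62^(-0.0332) = 1.015997
δ_res = (-31.096 + 1000) × 1.015997 − 1000 = 984.404 − 1000 = -15.60‰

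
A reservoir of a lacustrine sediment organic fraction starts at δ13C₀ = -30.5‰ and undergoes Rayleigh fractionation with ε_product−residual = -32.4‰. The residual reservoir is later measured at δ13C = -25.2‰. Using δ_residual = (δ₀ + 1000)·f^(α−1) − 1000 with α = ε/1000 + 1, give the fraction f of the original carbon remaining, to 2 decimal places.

0.85

α − 1 = ε/1000 = -0.0324
(δ_res + 1000)/(δ₀ + 1000) = (-25.2 + 1000)/(-30.5 + 1000) = 974.8/969.5 = 1.005467
f = 1.005467^(1/-0.0324) = exp(ln(1.005467)/-0.0324) = exp(0.00545/-0.0324)
f = exp(-0.1683) = 0.8451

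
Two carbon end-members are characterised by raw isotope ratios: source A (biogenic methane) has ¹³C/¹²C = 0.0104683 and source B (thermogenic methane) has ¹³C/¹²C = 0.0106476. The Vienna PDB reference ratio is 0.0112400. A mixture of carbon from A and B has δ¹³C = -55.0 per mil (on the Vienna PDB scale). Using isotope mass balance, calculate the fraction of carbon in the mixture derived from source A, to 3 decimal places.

δ_A = (0.0104683/0.0112400 − 1)×1000 = (0.931343 − 1)×1000 = -68.657 per mil
δ_B = (0.0106476/0.0112400 − 1)×1000 = (0.947295 − 1)×1000 = -52.705 per mil
f_A = (δ_mix − δ_B)/(δ_A − δ_B) = (-55.0 − (-52.705))/(-68.657 − (-52.705))
f_A = -2.295 / -15.952 = 0.1439

0.144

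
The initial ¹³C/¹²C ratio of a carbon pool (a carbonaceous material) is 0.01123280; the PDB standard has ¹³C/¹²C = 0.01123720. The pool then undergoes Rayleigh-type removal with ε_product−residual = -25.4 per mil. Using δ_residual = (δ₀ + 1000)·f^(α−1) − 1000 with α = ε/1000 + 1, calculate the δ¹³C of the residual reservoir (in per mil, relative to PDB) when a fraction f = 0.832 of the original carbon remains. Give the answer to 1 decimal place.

4.3 per mil

δ₀ = (0.01123280/0.01123720 − 1)×1000 = (0.999608 − 1)×1000 = -0.392 per mil
α − 1 = ε/1000 = -0.0254
f^(α−1) = 0.832^(-0.0254) = 1.004683
δ_res = (-0.392 + 1000) × 1.004683 − 1000 = 1004.289 − 1000 = 4.29 per mil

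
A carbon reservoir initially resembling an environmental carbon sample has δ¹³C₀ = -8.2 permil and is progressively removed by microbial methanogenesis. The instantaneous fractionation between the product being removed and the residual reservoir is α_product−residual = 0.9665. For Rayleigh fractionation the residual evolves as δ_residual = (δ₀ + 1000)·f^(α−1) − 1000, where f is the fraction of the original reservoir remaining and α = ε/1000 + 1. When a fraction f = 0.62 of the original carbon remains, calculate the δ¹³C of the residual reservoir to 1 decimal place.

7.8 permil

Rayleigh residual: δ_res = (δ₀ + 1000)·f^(α−1) − 1000
α − 1 = -0.03350
f^(α−1) = 0.62^(-0.03350) = 1.016143
δ_res = (-8.2 + 1000) × 1.016143 − 1000 = 1007.811 − 1000 = 7.81 permil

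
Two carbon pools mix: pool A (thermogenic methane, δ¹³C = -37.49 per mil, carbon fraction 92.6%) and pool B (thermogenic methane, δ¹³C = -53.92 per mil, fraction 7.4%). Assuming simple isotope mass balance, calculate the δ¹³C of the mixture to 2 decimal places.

-38.71 per mil

δ_mix = f_A·δ_A + f_B·δ_B
δ_mix = 0.926 × (-37.49) + 0.074 × (-53.92)
δ_mix = -34.716 + -3.990 = -38.706 per mil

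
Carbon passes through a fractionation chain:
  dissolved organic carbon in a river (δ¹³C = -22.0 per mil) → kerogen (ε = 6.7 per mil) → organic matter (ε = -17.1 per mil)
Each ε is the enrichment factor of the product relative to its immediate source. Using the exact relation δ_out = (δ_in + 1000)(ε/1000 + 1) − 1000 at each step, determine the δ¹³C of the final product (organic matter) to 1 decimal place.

-32.3 per mil

step 1: δ = (-22.00 + 1000)·(6.7/1000 + 1) − 1000 = -15.45 per mil
step 2: δ = (-15.45 + 1000)·(-17.1/1000 + 1) − 1000 = -32.28 per mil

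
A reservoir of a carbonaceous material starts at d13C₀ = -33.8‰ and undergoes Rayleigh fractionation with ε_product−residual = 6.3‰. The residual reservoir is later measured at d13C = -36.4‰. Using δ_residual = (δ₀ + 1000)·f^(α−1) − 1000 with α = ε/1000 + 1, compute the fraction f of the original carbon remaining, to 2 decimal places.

α − 1 = ε/1000 = 0.0063
(δ_res + 1000)/(δ₀ + 1000) = (-36.4 + 1000)/(-33.8 + 1000) = 963.6/966.2 = 0.997309
f = 0.997309^(1/0.0063) = exp(ln(0.997309)/0.0063) = exp(-0.00269/0.0063)
f = exp(-0.4277) = 0.6520

0.65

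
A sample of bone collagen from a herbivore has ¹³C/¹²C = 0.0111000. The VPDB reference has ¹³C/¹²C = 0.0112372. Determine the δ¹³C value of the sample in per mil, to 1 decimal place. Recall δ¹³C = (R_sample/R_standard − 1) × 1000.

δ¹³C = (R_sample / R_standard − 1) × 1000
R_sample / R_standard = 0.0111000 / 0.0112372 = 0.987791
δ¹³C = (0.987791 − 1) × 1000 = -12.21 per mil

-12.2 per mil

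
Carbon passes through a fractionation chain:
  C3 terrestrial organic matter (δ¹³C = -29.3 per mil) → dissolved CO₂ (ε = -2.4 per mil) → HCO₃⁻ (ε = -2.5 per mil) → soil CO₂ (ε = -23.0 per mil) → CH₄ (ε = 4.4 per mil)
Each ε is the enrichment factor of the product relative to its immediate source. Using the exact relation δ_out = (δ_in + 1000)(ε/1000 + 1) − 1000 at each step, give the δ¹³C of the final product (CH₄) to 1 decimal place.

-52.1 per mil

step 1: δ = (-29.30 + 1000)·(-2.4/1000 + 1) − 1000 = -31.63 per mil
step 2: δ = (-31.63 + 1000)·(-2.5/1000 + 1) − 1000 = -34.05 per mil
step 3: δ = (-34.05 + 1000)·(-23.0/1000 + 1) − 1000 = -56.27 per mil
step 4: δ = (-56.27 + 1000)·(4.4/1000 + 1) − 1000 = -52.12 per mil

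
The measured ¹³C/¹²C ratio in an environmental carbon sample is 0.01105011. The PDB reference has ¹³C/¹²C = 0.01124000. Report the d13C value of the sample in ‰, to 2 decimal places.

d13C = (R_sample / R_standard − 1) × 1000
R_sample / R_standard = 0.01105011 / 0.01124000 = 0.983106
d13C = (0.983106 − 1) × 1000 = -16.894‰

-16.89‰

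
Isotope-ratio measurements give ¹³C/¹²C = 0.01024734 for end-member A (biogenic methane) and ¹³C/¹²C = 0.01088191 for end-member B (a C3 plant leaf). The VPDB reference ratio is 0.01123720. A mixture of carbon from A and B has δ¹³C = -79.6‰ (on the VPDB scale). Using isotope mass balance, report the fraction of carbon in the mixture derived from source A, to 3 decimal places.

0.850

δ_A = (0.01024734/0.01123720 − 1)×1000 = (0.911912 − 1)×1000 = -88.088‰
δ_B = (0.01088191/0.01123720 − 1)×1000 = (0.968383 − 1)×1000 = -31.617‰
f_A = (δ_mix − δ_B)/(δ_A − δ_B) = (-79.6 − (-31.617))/(-88.088 − (-31.617))
f_A = -47.983 / -56.470 = 0.8497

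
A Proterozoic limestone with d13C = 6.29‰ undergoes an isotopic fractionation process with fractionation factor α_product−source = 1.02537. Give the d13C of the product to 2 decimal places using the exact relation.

31.82‰

δ_product = (δ_source + 1000)·α − 1000
δ_product = (6.29 + 1000) × 1.02537 − 1000
δ_product = 1031.820 − 1000 = 31.820‰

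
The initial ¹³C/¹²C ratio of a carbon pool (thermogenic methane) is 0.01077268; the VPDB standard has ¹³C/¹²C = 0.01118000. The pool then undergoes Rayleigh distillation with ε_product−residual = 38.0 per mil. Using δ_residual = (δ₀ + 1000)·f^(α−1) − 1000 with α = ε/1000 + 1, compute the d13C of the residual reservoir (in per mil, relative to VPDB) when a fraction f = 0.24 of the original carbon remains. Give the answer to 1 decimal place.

δ₀ = (0.01077268/0.01118000 − 1)×1000 = (0.963567 − 1)×1000 = -36.433 per mil
α − 1 = ε/1000 = 0.0380
f^(α−1) = 0.24^(0.0380) = 0.947214
δ_res = (-36.433 + 1000) × 0.947214 − 1000 = 912.704 − 1000 = -87.30 per mil

-87.3 per mil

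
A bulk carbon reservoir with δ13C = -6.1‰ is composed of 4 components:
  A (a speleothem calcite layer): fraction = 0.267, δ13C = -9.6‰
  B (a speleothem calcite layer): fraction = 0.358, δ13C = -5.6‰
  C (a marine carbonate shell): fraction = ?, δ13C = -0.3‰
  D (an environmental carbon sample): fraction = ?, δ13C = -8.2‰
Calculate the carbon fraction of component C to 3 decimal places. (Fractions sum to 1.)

0.195

Let f_C and f_D be the unknown fractions; fractions sum to 1 so f_C + f_D = 0.375.
Mass balance: Σ fᵢ·δᵢ = δ_bulk ⇒ f_C·(-0.3) + f_D·(-8.2) = -6.1 − (-4.568) = -1.532
Substitute f_D = 0.375 − f_C:
f_C·(-0.3 − -8.2) = -1.532 − 0.375×(-8.2) = 1.543
f_C = 1.543 / 7.9 = 0.1953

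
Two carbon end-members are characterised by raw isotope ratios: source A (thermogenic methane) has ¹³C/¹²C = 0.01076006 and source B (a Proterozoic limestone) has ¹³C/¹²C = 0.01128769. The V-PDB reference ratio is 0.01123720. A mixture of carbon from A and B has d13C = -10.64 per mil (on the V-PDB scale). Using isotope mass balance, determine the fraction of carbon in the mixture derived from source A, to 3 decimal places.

0.322

δ_A = (0.01076006/0.01123720 − 1)×1000 = (0.957539 − 1)×1000 = -42.461 per mil
δ_B = (0.01128769/0.01123720 − 1)×1000 = (1.004493 − 1)×1000 = 4.493 per mil
f_A = (δ_mix − δ_B)/(δ_A − δ_B) = (-10.64 − (4.493))/(-42.461 − (4.493))
f_A = -15.133 / -46.954 = 0.3223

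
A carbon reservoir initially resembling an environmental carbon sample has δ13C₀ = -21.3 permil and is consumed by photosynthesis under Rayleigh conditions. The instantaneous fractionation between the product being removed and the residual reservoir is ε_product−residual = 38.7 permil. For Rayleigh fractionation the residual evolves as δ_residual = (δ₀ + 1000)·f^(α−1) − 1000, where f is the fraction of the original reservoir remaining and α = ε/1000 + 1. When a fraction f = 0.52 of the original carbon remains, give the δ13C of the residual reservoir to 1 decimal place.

Rayleigh residual: δ_res = (δ₀ + 1000)·f^(α−1) − 1000
α = ε/1000 + 1 = 1.03870, so α − 1 = 0.03870
f^(α−1) = 0.52^(0.03870) = 0.975011
δ_res = (-21.3 + 1000) × 0.975011 − 1000 = 954.243 − 1000 = -45.76 permil

-45.8 permil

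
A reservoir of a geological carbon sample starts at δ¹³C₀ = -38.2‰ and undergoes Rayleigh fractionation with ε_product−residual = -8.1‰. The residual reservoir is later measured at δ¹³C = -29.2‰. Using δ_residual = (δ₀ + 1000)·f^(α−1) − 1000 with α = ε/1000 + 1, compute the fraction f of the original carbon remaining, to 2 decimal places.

0.32

α − 1 = ε/1000 = -0.0081
(δ_res + 1000)/(δ₀ + 1000) = (-29.2 + 1000)/(-38.2 + 1000) = 970.8/961.8 = 1.009357
f = 1.009357^(1/-0.0081) = exp(ln(1.009357)/-0.0081) = exp(0.00931/-0.0081)
f = exp(-1.1499) = 0.3167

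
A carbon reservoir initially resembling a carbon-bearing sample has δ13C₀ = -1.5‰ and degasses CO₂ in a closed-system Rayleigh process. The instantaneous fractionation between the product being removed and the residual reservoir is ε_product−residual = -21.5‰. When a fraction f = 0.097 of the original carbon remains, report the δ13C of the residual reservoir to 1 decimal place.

49.9‰

Rayleigh residual: δ_res = (δ₀ + 1000)·f^(α−1) − 1000
α = ε/1000 + 1 = 0.97850, so α − 1 = -0.02150
f^(α−1) = 0.097^(-0.02150) = 1.051440
δ_res = (-1.5 + 1000) × 1.051440 − 1000 = 1049.863 − 1000 = 49.86‰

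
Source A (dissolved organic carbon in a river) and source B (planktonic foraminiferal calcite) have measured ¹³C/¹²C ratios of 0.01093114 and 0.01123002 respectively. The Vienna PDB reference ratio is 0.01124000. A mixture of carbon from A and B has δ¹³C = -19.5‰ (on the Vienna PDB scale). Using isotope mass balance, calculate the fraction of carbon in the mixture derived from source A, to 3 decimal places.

0.700

δ_A = (0.01093114/0.01124000 − 1)×1000 = (0.972521 − 1)×1000 = -27.479‰
δ_B = (0.01123002/0.01124000 − 1)×1000 = (0.999112 − 1)×1000 = -0.888‰
f_A = (δ_mix − δ_B)/(δ_A − δ_B) = (-19.5 − (-0.888))/(-27.479 − (-0.888))
f_A = -18.612 / -26.591 = 0.6999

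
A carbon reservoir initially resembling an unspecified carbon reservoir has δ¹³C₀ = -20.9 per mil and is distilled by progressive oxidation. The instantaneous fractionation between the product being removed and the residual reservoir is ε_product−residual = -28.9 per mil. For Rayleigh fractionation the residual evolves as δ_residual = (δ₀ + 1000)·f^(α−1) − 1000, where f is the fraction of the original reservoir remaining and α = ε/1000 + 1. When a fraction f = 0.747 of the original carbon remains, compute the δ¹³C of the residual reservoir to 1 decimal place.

-12.6 per mil

Rayleigh residual: δ_res = (δ₀ + 1000)·f^(α−1) − 1000
α = ε/1000 + 1 = 0.97110, so α − 1 = -0.02890
f^(α−1) = 0.747^(-0.02890) = 1.008465
δ_res = (-20.9 + 1000) × 1.008465 − 1000 = 987.389 − 1000 = -12.61 per mil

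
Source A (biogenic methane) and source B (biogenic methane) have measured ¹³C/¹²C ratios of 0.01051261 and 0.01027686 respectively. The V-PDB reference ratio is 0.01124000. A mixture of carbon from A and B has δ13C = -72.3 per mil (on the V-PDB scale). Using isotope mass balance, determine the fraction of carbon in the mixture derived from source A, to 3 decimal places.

0.638

δ_A = (0.01051261/0.01124000 − 1)×1000 = (0.935286 − 1)×1000 = -64.714 per mil
δ_B = (0.01027686/0.01124000 − 1)×1000 = (0.914311 − 1)×1000 = -85.689 per mil
f_A = (δ_mix − δ_B)/(δ_A − δ_B) = (-72.3 − (-85.689))/(-64.714 − (-85.689))
f_A = 13.389 / 20.974 = 0.6383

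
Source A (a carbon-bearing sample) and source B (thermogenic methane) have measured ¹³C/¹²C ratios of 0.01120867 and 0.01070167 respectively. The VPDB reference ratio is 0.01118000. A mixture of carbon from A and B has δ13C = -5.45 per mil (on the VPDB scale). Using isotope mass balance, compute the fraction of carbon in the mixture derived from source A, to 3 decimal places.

0.823

δ_A = (0.01120867/0.01118000 − 1)×1000 = (1.002564 − 1)×1000 = 2.564 per mil
δ_B = (0.01070167/0.01118000 − 1)×1000 = (0.957216 − 1)×1000 = -42.784 per mil
f_A = (δ_mix − δ_B)/(δ_A − δ_B) = (-5.45 − (-42.784))/(2.564 − (-42.784))
f_A = 37.334 / 45.349 = 0.8233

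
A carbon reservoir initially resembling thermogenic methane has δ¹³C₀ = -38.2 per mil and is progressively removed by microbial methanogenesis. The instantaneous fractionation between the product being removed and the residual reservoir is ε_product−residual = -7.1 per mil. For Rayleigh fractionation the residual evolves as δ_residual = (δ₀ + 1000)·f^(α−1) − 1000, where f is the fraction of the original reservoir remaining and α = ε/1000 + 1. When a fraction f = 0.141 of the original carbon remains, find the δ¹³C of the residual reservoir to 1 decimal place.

Rayleigh residual: δ_res = (δ₀ + 1000)·f^(α−1) − 1000
α = ε/1000 + 1 = 0.99290, so α − 1 = -0.00710
f^(α−1) = 0.141^(-0.00710) = 1.014006
δ_res = (-38.2 + 1000) × 1.014006 − 1000 = 975.271 − 1000 = -24.73 per mil

-24.7 per mil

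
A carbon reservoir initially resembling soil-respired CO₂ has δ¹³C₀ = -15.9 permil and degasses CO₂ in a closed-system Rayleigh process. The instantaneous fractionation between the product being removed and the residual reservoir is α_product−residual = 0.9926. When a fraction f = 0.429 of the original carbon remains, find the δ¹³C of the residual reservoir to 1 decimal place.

Rayleigh residual: δ_res = (δ₀ + 1000)·f^(α−1) − 1000
α − 1 = -0.00740
f^(α−1) = 0.429^(-0.00740) = 1.006282
δ_res = (-15.9 + 1000) × 1.006282 − 1000 = 990.282 − 1000 = -9.72 permil

-9.7 permil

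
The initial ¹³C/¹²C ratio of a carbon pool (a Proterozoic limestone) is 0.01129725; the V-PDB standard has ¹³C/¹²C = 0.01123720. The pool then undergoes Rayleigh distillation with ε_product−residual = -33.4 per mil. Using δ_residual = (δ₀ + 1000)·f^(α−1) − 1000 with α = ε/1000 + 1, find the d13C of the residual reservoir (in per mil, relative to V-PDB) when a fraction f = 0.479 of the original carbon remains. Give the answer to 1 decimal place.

δ₀ = (0.01129725/0.01123720 − 1)×1000 = (1.005344 − 1)×1000 = 5.344 per mil
α − 1 = ε/1000 = -0.0334
f^(α−1) = 0.479^(-0.0334) = 1.024889
δ_res = (5.344 + 1000) × 1.024889 − 1000 = 1030.366 − 1000 = 30.37 per mil

30.4 per mil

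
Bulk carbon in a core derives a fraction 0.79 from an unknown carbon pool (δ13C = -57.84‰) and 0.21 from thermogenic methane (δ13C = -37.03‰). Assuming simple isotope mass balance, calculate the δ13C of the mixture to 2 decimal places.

δ_mix = f_A·δ_A + f_B·δ_B
δ_mix = 0.79 × (-57.84) + 0.21 × (-37.03)
δ_mix = -45.694 + -7.776 = -53.470‰

-53.47‰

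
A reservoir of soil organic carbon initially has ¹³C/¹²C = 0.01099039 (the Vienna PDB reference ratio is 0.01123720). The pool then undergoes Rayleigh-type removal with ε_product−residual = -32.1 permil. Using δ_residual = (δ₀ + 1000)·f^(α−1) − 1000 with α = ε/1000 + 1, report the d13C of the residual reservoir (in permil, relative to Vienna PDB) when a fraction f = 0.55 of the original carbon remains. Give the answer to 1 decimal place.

-3.0 permil

δ₀ = (0.01099039/0.01123720 − 1)×1000 = (0.978036 − 1)×1000 = -21.964 permil
α − 1 = ε/1000 = -0.0321
f^(α−1) = 0.55^(-0.0321) = 1.019376
δ_res = (-21.964 + 1000) × 1.019376 − 1000 = 996.987 − 1000 = -3.01 permil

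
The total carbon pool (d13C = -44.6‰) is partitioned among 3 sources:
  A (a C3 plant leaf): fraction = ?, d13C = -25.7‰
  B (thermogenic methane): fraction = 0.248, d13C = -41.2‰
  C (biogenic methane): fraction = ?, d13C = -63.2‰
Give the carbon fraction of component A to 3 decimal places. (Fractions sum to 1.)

Let f_A and f_C be the unknown fractions; fractions sum to 1 so f_A + f_C = 0.752.
Mass balance: Σ fᵢ·δᵢ = δ_bulk ⇒ f_A·(-25.7) + f_C·(-63.2) = -44.6 − (-10.218) = -34.382
Substitute f_C = 0.752 − f_A:
f_A·(-25.7 − -63.2) = -34.382 − 0.752×(-63.2) = 13.144
f_A = 13.144 / 37.5 = 0.3505

0.351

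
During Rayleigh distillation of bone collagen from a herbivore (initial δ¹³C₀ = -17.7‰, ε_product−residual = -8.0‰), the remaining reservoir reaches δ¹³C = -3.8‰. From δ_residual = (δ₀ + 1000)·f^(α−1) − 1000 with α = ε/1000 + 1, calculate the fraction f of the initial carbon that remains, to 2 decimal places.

α − 1 = ε/1000 = -0.0080
(δ_res + 1000)/(δ₀ + 1000) = (-3.8 + 1000)/(-17.7 + 1000) = 996.2/982.3 = 1.014150
f = 1.014150^(1/-0.0080) = exp(ln(1.014150)/-0.0080) = exp(0.01405/-0.0080)
f = exp(-1.7564) = 0.1727

0.17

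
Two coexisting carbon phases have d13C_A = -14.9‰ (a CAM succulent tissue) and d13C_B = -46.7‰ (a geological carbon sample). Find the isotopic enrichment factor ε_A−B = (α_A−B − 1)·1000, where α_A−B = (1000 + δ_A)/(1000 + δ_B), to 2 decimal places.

α_A−B = (1000 + -14.9) / (1000 + -46.7) = 985.1 / 953.3 = 1.033358
ε_A−B = (1.033358 − 1) × 1000 = 33.358‰
(The approximation ε ≈ δ_A − δ_B would give 31.8‰.)

33.36‰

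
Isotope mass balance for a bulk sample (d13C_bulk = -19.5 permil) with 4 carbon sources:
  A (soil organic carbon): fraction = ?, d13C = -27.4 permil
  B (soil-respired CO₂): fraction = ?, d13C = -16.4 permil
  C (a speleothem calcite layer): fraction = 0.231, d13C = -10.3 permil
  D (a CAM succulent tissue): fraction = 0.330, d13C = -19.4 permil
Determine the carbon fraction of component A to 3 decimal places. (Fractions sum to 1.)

0.320

Let f_A and f_B be the unknown fractions; fractions sum to 1 so f_A + f_B = 0.439.
Mass balance: Σ fᵢ·δᵢ = δ_bulk ⇒ f_A·(-27.4) + f_B·(-16.4) = -19.5 − (-8.781) = -10.719
Substitute f_B = 0.439 − f_A:
f_A·(-27.4 − -16.4) = -10.719 − 0.439×(-16.4) = -3.519
f_A = -3.519 / -11.0 = 0.3199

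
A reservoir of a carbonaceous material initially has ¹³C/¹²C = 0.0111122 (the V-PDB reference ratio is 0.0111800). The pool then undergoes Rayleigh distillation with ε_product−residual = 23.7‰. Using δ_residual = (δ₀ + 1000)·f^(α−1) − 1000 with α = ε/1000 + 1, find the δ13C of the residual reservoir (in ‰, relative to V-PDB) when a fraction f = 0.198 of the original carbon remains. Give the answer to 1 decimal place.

δ₀ = (0.0111122/0.0111800 − 1)×1000 = (0.993936 − 1)×1000 = -6.064‰
α − 1 = ε/1000 = 0.0237
f^(α−1) = 0.198^(0.0237) = 0.962345
δ_res = (-6.064 + 1000) × 0.962345 − 1000 = 956.509 − 1000 = -43.49‰

-43.5‰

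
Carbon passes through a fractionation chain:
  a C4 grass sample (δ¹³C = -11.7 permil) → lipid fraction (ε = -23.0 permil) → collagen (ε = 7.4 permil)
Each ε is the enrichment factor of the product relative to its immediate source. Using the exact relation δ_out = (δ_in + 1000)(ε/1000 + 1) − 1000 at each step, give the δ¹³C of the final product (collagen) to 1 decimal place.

-27.3 permil

step 1: δ = (-11.70 + 1000)·(-23.0/1000 + 1) − 1000 = -34.43 permil
step 2: δ = (-34.43 + 1000)·(7.4/1000 + 1) − 1000 = -27.29 permil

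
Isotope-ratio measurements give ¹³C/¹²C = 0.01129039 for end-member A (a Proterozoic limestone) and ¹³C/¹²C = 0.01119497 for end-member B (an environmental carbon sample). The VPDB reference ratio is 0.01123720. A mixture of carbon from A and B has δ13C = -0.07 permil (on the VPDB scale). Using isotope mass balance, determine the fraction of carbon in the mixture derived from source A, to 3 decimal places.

δ_A = (0.01129039/0.01123720 − 1)×1000 = (1.004733 − 1)×1000 = 4.733 permil
δ_B = (0.01119497/0.01123720 − 1)×1000 = (0.996242 − 1)×1000 = -3.758 permil
f_A = (δ_mix − δ_B)/(δ_A − δ_B) = (-0.07 − (-3.758))/(4.733 − (-3.758))
f_A = 3.688 / 8.491 = 0.4343

0.434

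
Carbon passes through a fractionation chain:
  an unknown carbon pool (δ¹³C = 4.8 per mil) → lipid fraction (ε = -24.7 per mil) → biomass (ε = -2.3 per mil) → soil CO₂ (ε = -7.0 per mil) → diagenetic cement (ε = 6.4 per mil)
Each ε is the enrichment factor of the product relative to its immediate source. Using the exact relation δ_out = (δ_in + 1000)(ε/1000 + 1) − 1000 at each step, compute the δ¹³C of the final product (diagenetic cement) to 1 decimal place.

-22.9 per mil

step 1: δ = (4.80 + 1000)·(-24.7/1000 + 1) − 1000 = -20.02 per mil
step 2: δ = (-20.02 + 1000)·(-2.3/1000 + 1) − 1000 = -22.27 per mil
step 3: δ = (-22.27 + 1000)·(-7.0/1000 + 1) − 1000 = -29.12 per mil
step 4: δ = (-29.12 + 1000)·(6.4/1000 + 1) − 1000 = -22.90 per mil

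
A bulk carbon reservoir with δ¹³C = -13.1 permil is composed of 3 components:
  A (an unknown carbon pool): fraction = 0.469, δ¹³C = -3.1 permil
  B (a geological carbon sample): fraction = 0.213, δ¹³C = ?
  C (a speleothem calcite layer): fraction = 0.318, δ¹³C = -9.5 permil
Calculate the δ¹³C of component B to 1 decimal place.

Isotope mass balance: δ_bulk = Σ fᵢ·δᵢ.
-13.1 = 0.469×(-3.1) + 0.213×δ_B + 0.318×(-9.5)
0.213·δ_B = -13.1 − (-4.475) = -8.625
δ_B = -8.625 / 0.213 = -40.49 permil

-40.5 permil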